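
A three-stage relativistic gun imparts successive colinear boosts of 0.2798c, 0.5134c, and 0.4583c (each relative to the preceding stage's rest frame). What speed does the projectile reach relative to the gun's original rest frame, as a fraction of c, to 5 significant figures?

Compose boost 2: (0.5134 + 0.2798)/(1 + 0.5134×0.2798) = 0.79320/1.143649 = 0.6935692
Compose boost 3: (0.4583 + 0.6935692)/(1 + 0.4583×0.6935692) = 1.151869/1.317863 = 0.87404

u ≈ 0.87404c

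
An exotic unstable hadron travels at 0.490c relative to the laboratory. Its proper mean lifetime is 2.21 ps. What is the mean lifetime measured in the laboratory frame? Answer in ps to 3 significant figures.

Δt ≈ 2.54 ps

γ = 1/√(1 − 0.490²) = 1.1472
Time dilation: Δt = γτ₀ = 1.1472 × 2.21 ps = 2.54 ps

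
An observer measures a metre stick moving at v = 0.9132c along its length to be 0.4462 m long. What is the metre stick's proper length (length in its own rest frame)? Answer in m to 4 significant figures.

L₀ ≈ 1.095 m

γ = 1/√(1 − 0.9132²) = 2.45392
L₀ = γL = 2.45392 × 0.4462 = 1.095 m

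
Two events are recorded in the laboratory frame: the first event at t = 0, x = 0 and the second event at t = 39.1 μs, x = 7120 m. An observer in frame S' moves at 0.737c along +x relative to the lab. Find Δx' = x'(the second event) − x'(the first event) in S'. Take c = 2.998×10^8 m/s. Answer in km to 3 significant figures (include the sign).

γ = 1/√(1 − 0.737²) = 1.4795
Δx' = γ(Δx − vΔt) = 1.4795 × (7120 m − 0.737×(2.998×10^8 m/s)×39.1×10^-6 s)
= 1.4795 × (-1519.2 m) = -2.25 km

Δx' ≈ -2.25 km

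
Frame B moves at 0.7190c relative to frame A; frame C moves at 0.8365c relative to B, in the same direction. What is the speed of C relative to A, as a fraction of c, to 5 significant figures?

u ≈ 0.97131c

Compose boost 2: (0.8365 + 0.7190)/(1 + 0.8365×0.7190) = 1.5555/1.601444 = 0.97131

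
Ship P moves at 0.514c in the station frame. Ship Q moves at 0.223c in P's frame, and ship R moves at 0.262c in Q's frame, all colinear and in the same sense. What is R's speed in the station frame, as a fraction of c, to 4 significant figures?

u ≈ 0.7869c

Compose boost 2: (0.223 + 0.514)/(1 + 0.223×0.514) = 0.7370/1.11462 = 0.661211
Compose boost 3: (0.262 + 0.661211)/(1 + 0.262×0.661211) = 0.923211/1.17324 = 0.7869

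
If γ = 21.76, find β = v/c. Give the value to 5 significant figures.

β ≈ 0.99894

β = √(1 − 1/γ²) = √(1 − 1/21.76²) = √(0.9978881) = 0.99894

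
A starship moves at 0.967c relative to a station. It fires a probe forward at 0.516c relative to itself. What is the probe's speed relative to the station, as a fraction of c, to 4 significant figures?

Relativistic velocity addition: u = (u' + v)/(1 + u'v/c²)
= (0.516 + 0.967)/(1 + 0.516×0.967) = 1.483/1.49897 = 0.9893

u ≈ 0.9893c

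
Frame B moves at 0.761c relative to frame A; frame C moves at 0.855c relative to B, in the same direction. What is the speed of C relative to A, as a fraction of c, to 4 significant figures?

Compose boost 2: (0.855 + 0.761)/(1 + 0.855×0.761) = 1.616/1.65065 = 0.9790

u ≈ 0.9790c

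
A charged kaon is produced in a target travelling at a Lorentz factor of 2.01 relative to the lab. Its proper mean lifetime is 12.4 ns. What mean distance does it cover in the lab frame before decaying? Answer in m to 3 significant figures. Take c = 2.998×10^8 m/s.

d ≈ 6.48 m

β = √(1 − 1/γ²) = √(1 − 1/2.01²) = 0.86746
Dilated lifetime: Δt = γτ₀ = 2.01 × 12.4 ns = 24.924 ns
d = vΔt = 0.86746c × 24.924 ns = 2.6006×10^8 m/s × 2.4924×10^-8 s = 6.48 m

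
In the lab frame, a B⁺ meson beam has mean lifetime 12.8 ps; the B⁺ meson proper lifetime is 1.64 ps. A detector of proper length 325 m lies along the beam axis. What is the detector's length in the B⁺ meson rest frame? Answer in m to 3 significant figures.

Time dilation ⇒ γ = Δt/τ₀ = 12.8/1.64 = 7.8049
Length contraction: L = L₀/γ = 325/7.8049 = 41.6 m

L ≈ 41.6 m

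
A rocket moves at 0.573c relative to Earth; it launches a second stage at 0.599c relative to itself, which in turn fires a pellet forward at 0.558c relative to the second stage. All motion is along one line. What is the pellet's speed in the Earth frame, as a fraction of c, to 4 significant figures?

Compose boost 2: (0.599 + 0.573)/(1 + 0.599×0.573) = 1.172/1.34323 = 0.872526
Compose boost 3: (0.558 + 0.872526)/(1 + 0.558×0.872526) = 1.43053/1.48687 = 0.9621

u ≈ 0.9621c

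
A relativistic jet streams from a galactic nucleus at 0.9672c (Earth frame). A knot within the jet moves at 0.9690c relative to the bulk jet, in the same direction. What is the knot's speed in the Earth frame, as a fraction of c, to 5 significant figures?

Relativistic velocity addition: u = (u' + v)/(1 + u'v/c²)
= (0.9690 + 0.9672)/(1 + 0.9690×0.9672) = 1.9362/1.937217 = 0.99948

u ≈ 0.99948c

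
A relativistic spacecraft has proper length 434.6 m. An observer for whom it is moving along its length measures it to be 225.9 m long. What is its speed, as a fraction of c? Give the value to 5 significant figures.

β ≈ 0.85430

γ = L₀/L = 434.6/225.9 = 1.923860
β = √(1 − 1/γ²) = 0.85430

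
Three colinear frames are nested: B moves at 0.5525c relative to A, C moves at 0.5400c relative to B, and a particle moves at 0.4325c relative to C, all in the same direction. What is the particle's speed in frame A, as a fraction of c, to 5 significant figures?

Compose boost 2: (0.5400 + 0.5525)/(1 + 0.5400×0.5525) = 1.0925/1.298350 = 0.8414526
Compose boost 3: (0.4325 + 0.8414526)/(1 + 0.4325×0.8414526) = 1.273953/1.363928 = 0.93403

u ≈ 0.93403c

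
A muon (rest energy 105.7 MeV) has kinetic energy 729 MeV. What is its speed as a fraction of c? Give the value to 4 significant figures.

γ = 1 + K/(m₀c²) = 1 + 729/105.7 = 7.89688
β = √(1 − 1/γ²) = 0.9919

β ≈ 0.9919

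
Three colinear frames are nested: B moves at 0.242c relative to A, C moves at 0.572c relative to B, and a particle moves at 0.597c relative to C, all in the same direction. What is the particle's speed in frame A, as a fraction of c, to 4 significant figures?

Compose boost 2: (0.572 + 0.242)/(1 + 0.572×0.242) = 0.8140/1.13842 = 0.715024
Compose boost 3: (0.597 + 0.715024)/(1 + 0.597×0.715024) = 1.31202/1.42687 = 0.9195

u ≈ 0.9195c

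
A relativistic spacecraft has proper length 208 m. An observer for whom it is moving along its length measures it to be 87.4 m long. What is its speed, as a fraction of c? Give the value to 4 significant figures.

γ = L₀/L = 208/87.4 = 2.37986
β = √(1 − 1/γ²) = 0.9074

β ≈ 0.9074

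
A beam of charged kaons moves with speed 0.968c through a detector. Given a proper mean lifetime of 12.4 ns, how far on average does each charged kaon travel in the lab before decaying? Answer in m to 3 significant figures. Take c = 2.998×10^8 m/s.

γ = 1/√(1 − 0.968²) = 3.9849
Dilated lifetime: Δt = γτ₀ = 3.9849 × 12.4 ns = 49.412 ns
d = vΔt = 0.968c × 49.412 ns = 2.9021×10^8 m/s × 4.9412×10^-8 s = 14.3 m

d ≈ 14.3 m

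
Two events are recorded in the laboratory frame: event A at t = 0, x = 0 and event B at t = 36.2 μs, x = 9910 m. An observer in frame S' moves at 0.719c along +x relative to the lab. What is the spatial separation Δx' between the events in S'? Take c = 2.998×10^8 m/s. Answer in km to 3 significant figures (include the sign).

γ = 1/√(1 − 0.719²) = 1.4388
Δx' = γ(Δx − vΔt) = 1.4388 × (9910 m − 0.719×(2.998×10^8 m/s)×36.2×10^-6 s)
= 1.4388 × (2106.9 m) = 3.03 km

Δx' ≈ 3.03 km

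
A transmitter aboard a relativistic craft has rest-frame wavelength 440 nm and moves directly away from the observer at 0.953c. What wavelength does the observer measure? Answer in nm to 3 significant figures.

Relativistic Doppler: λ_obs = λ_src √((1+β)/(1−β))
= 440 × √(1.9530/0.047000) = 440 × 6.4462 = 2840 nm

λ_obs ≈ 2840 nm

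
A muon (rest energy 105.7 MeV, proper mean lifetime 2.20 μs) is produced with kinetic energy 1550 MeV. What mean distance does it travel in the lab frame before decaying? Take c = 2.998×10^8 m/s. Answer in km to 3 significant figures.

d ≈ 10.3 km

γ = 1 + K/(m₀c²) = 1 + 1550/105.7 = 15.664
β = √(1 − 1/γ²) = 0.99796
Dilated lifetime: γτ₀ = 15.664 × 2.20 μs = 34.461 μs
d = βc·γτ₀ = 0.99796 × (2.998×10^8 m/s) × 3.4461×10^-5 s = 10.3 km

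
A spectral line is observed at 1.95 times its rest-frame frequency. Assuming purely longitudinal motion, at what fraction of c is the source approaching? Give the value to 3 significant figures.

f_obs/f_src = √((1+β)/(1−β)) = 1.95  ⇒  (1+β)/(1−β) = 3.8025
β = |1 − D²|/(1 + D²) = |1 − 3.8025|/(1 + 3.8025) = 0.584

β ≈ 0.584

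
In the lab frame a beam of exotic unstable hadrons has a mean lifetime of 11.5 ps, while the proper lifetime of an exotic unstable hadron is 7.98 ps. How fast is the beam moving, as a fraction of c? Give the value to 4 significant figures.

γ = Δt/τ₀ = 11.5/7.98 = 1.44110
β = √(1 − 1/γ²) = √(1 − 1/1.44110²) = 0.7201

β ≈ 0.7201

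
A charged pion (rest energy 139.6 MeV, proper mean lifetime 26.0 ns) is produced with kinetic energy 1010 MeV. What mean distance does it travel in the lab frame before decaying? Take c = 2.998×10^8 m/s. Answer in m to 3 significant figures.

γ = 1 + K/(m₀c²) = 1 + 1010/139.6 = 8.2350
β = √(1 − 1/γ²) = 0.99260
Dilated lifetime: γτ₀ = 8.2350 × 26.0 ns = 214.11 ns
d = βc·γτ₀ = 0.99260 × (2.998×10^8 m/s) × 2.1411×10^-7 s = 63.7 m

d ≈ 63.7 m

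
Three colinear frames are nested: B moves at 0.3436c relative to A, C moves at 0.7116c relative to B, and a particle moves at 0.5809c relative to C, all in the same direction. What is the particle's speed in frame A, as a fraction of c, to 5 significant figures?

Compose boost 2: (0.7116 + 0.3436)/(1 + 0.7116×0.3436) = 1.0552/1.244506 = 0.8478868
Compose boost 3: (0.5809 + 0.8478868)/(1 + 0.5809×0.8478868) = 1.428787/1.492537 = 0.95729

u ≈ 0.95729c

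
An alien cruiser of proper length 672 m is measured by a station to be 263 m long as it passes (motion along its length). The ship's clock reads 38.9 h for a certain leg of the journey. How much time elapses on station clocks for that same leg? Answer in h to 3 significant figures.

Δt ≈ 99.4 h

Length contraction ⇒ γ = L₀/L = 672/263 = 2.5551
Time dilation: Δt = γτ₀ = 2.5551 × 38.9 h = 99.4 h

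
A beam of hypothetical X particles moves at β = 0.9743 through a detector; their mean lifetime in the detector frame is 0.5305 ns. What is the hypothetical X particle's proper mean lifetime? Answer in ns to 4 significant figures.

γ = 1/√(1 − 0.9743²) = 4.43943
Proper time: τ₀ = Δt/γ = 0.5305/4.43943 = 0.1195 ns

τ₀ ≈ 0.1195 ns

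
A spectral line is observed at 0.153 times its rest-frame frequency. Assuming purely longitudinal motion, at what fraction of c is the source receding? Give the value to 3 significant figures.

f_obs/f_src = √((1−β)/(1+β)) = 0.153  ⇒  (1−β)/(1+β) = 0.023409
β = |1 − D²|/(1 + D²) = |1 − 0.023409|/(1 + 0.023409) = 0.954

β ≈ 0.954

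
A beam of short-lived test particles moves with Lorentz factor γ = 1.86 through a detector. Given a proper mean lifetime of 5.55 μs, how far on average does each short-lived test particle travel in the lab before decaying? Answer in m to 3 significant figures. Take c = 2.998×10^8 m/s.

d ≈ 2610 m

β = √(1 − 1/γ²) = √(1 − 1/1.86²) = 0.84318
Dilated lifetime: Δt = γτ₀ = 1.86 × 5.55 μs = 10.323 μs
d = vΔt = 0.84318c × 10.323 μs = 2.5278×10^8 m/s × 1.0323×10^-5 s = 2610 m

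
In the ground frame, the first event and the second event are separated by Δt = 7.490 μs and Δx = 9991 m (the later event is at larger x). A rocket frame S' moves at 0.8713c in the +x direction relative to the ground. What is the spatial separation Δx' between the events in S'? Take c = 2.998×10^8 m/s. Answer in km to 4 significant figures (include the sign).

Δx' ≈ 16.37 km

γ = 1/√(1 − 0.8713²) = 2.03769
Δx' = γ(Δx − vΔt) = 2.03769 × (9991 m − 0.8713×(2.998×10^8 m/s)×7.490×10^-6 s)
= 2.03769 × (8034.49 m) = 16.37 km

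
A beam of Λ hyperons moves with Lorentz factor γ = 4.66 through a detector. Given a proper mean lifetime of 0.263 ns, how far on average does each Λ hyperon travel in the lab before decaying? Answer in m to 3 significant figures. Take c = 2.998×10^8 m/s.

β = √(1 − 1/γ²) = √(1 − 1/4.66²) = 0.97670
Dilated lifetime: Δt = γτ₀ = 4.66 × 0.263 ns = 1.2256 ns
d = vΔt = 0.97670c × 1.2256 ns = 2.9282×10^8 m/s × 1.2256×10^-9 s = 0.359 m

d ≈ 0.359 m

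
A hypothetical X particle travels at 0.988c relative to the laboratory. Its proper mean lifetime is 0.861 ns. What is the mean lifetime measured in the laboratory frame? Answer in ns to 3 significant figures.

Δt ≈ 5.57 ns

γ = 1/√(1 − 0.988²) = 6.4744
Time dilation: Δt = γτ₀ = 6.4744 × 0.861 ns = 5.57 ns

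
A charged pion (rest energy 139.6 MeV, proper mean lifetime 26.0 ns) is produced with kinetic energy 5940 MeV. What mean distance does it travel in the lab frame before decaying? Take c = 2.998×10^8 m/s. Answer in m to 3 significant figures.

d ≈ 339 m

γ = 1 + K/(m₀c²) = 1 + 5940/139.6 = 43.550
β = √(1 − 1/γ²) = 0.99974
Dilated lifetime: γτ₀ = 43.550 × 26.0 ns = 1132.3 ns
d = βc·γτ₀ = 0.99974 × (2.998×10^8 m/s) × 1.1323×10^-6 s = 339 m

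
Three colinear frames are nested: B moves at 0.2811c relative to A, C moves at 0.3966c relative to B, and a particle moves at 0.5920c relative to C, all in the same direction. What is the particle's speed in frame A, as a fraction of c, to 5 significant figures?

u ≈ 0.88300c

Compose boost 2: (0.3966 + 0.2811)/(1 + 0.3966×0.2811) = 0.67770/1.111484 = 0.6097252
Compose boost 3: (0.5920 + 0.6097252)/(1 + 0.5920×0.6097252) = 1.201725/1.360957 = 0.88300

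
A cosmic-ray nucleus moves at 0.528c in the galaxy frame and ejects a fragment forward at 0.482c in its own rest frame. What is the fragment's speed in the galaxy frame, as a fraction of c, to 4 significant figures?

Compose boost 2: (0.482 + 0.528)/(1 + 0.482×0.528) = 1.010/1.25450 = 0.8051

u ≈ 0.8051c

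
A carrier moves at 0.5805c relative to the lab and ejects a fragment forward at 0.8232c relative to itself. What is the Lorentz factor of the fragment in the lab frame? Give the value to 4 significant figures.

γ ≈ 3.197

u_lab = (0.8232 + 0.5805)/(1 + 0.8232×0.5805) = 1.4037/1.477868 = 0.9498144
γ = 1/√(1 − 0.9498144²) = 3.197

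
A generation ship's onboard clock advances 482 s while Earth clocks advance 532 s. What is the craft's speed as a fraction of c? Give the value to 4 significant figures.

γ = Δt/τ₀ = 532/482 = 1.10373
β = √(1 − 1/γ²) = √(1 − 1/1.10373²) = 0.4232

β ≈ 0.4232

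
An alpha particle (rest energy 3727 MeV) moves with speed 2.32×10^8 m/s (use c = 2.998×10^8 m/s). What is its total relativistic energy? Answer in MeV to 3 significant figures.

β = v/c = 2.32×10^8 / 2.998×10^8 = 0.77385
γ = 1/√(1 − 0.77385²) = 1.5789
E = γm₀c² = 1.5789 × 3727 MeV = 5880 MeV

E ≈ 5880 MeV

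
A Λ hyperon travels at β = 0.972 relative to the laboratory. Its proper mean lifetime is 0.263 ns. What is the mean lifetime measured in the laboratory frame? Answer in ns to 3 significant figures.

Δt ≈ 1.12 ns

γ = 1/√(1 − 0.972²) = 4.2557
Time dilation: Δt = γτ₀ = 4.2557 × 0.263 ns = 1.12 ns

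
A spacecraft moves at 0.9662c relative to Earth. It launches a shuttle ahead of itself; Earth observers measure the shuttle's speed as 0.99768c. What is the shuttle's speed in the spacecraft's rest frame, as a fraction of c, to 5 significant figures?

u' ≈ 0.87344c

Inverse velocity addition: u' = (u − v)/(1 − uv/c²)
= (0.99768 − 0.9662)/(1 − 0.99768×0.9662) = 0.031480/0.03604158 = 0.87344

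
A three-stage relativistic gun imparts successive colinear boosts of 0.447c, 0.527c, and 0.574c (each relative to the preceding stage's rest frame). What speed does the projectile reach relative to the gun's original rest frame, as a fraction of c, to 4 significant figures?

u ≈ 0.9379c

Compose boost 2: (0.527 + 0.447)/(1 + 0.527×0.447) = 0.9740/1.23557 = 0.788301
Compose boost 3: (0.574 + 0.788301)/(1 + 0.574×0.788301) = 1.36230/1.45248 = 0.9379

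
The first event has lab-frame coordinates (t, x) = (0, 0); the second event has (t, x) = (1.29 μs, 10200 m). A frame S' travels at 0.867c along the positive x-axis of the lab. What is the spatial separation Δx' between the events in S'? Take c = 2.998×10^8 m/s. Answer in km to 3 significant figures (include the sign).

γ = 1/√(1 − 0.867²) = 2.0068
Δx' = γ(Δx − vΔt) = 2.0068 × (10200 m − 0.867×(2.998×10^8 m/s)×1.29×10^-6 s)
= 2.0068 × (9864.7 m) = 19.8 km

Δx' ≈ 19.8 km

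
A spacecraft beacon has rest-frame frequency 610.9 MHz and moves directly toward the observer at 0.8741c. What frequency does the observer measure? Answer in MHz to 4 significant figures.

f_obs ≈ 2357 MHz

Relativistic Doppler: f_obs = f_src √((1+β)/(1−β))
= 610.9 × √(1.87410/0.125900) = 610.9 × 3.85819 = 2357 MHz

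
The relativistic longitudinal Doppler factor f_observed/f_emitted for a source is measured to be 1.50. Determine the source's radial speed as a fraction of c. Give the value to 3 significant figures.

β ≈ 0.385

f_obs/f_src = √((1+β)/(1−β)) = 1.50  ⇒  (1+β)/(1−β) = 2.2500
β = |1 − D²|/(1 + D²) = |1 − 2.2500|/(1 + 2.2500) = 0.385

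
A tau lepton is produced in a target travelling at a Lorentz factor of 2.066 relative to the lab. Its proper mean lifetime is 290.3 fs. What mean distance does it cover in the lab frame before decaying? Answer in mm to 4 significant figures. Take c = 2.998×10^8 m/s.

β = √(1 − 1/γ²) = √(1 − 1/2.066²) = 0.875053
Dilated lifetime: Δt = γτ₀ = 2.066 × 290.3 fs = 599.760 fs
d = vΔt = 0.875053c × 599.760 fs = 2.62341×10^8 m/s × 5.99760×10^-13 s = 0.1573 mm

d ≈ 0.1573 mm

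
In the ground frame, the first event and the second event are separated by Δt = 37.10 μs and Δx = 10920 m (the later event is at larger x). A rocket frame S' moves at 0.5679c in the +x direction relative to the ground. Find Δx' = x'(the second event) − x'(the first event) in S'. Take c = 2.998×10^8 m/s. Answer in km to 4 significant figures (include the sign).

γ = 1/√(1 − 0.5679²) = 1.21492
Δx' = γ(Δx − vΔt) = 1.21492 × (10920 m − 0.5679×(2.998×10^8 m/s)×37.10×10^-6 s)
= 1.21492 × (4603.49 m) = 5.593 km

Δx' ≈ 5.593 km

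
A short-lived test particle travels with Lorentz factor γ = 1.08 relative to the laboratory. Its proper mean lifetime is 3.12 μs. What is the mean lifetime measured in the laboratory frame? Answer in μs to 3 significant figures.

γ = 1.08 (given)
Time dilation: Δt = γτ₀ = 1.08 × 3.12 μs = 3.37 μs

Δt ≈ 3.37 μs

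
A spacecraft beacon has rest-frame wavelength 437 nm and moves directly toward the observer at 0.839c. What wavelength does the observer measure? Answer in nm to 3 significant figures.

Relativistic Doppler: λ_obs = λ_src √((1−β)/(1+β))
= 437 × √(0.16100/1.8390) = 437 × 0.29588 = 129 nm

λ_obs ≈ 129 nm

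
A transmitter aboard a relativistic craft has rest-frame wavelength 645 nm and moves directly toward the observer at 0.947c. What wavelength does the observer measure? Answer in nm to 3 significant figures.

Relativistic Doppler: λ_obs = λ_src √((1−β)/(1+β))
= 645 × √(0.053000/1.9470) = 645 × 0.16499 = 106 nm

λ_obs ≈ 106 nm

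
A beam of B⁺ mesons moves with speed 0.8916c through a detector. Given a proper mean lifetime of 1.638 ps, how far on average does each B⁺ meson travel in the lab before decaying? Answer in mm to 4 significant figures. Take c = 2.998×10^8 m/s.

γ = 1/√(1 − 0.8916²) = 2.20836
Dilated lifetime: Δt = γτ₀ = 2.20836 × 1.638 ps = 3.61730 ps
d = vΔt = 0.8916c × 3.61730 ps = 2.67302×10^8 m/s × 3.61730×10^-12 s = 0.9669 mm

d ≈ 0.9669 mm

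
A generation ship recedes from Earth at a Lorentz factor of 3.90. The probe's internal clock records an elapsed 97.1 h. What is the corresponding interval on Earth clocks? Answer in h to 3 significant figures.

γ = 3.90 (given)
Time dilation: Δt = γτ₀ = 3.90 × 97.1 h = 379 h

Δt ≈ 379 h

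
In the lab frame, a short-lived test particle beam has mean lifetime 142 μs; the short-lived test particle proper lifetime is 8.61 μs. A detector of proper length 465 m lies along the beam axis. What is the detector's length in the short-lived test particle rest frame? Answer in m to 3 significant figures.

Time dilation ⇒ γ = Δt/τ₀ = 142/8.61 = 16.492
Length contraction: L = L₀/γ = 465/16.492 = 28.2 m

L ≈ 28.2 m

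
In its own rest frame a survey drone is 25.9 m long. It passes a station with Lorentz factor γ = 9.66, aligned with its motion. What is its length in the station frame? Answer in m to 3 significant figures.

γ = 9.66 (given)
Length contraction: L = L₀/γ = 25.9/9.66 = 2.68 m

L ≈ 2.68 m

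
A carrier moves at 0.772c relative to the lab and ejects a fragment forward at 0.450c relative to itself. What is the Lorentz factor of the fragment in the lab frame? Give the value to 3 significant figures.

u_lab = (0.450 + 0.772)/(1 + 0.450×0.772) = 1.222/1.34740 = 0.906932
γ = 1/√(1 − 0.906932²) = 2.37

γ ≈ 2.37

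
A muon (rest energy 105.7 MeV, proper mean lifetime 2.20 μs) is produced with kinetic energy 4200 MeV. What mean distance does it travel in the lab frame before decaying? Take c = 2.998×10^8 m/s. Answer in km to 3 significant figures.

γ = 1 + K/(m₀c²) = 1 + 4200/105.7 = 40.735
β = √(1 − 1/γ²) = 0.99970
Dilated lifetime: γτ₀ = 40.735 × 2.20 μs = 89.617 μs
d = βc·γτ₀ = 0.99970 × (2.998×10^8 m/s) × 8.9617×10^-5 s = 26.9 km

d ≈ 26.9 km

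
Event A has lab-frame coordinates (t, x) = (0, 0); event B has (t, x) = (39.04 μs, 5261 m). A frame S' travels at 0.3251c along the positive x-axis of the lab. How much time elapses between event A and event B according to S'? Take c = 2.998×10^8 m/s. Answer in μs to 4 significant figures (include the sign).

Δt' ≈ 35.25 μs

γ = 1/√(1 − 0.3251²) = 1.05744
Δt' = γ(Δt − vΔx/c²) = 1.05744 × (39.04 μs − 0.3251×5261 m / (2.998×10^8 m/s))
= 1.05744 × (33.3350 μs) = 35.25 μs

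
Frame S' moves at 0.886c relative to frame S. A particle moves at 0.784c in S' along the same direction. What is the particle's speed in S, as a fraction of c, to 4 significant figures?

u ≈ 0.9855c

Relativistic velocity addition: u = (u' + v)/(1 + u'v/c²)
= (0.784 + 0.886)/(1 + 0.784×0.886) = 1.670/1.69462 = 0.9855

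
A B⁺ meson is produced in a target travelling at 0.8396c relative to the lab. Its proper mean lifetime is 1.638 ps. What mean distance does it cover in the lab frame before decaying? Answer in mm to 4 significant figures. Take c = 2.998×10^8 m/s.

γ = 1/√(1 − 0.8396²) = 1.84093
Dilated lifetime: Δt = γτ₀ = 1.84093 × 1.638 ps = 3.01544 ps
d = vΔt = 0.8396c × 3.01544 ps = 2.51712×10^8 m/s × 3.01544×10^-12 s = 0.7590 mm

d ≈ 0.7590 mm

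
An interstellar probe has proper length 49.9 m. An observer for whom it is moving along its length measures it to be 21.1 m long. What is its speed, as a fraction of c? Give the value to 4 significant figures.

γ = L₀/L = 49.9/21.1 = 2.36493
β = √(1 − 1/γ²) = 0.9062

β ≈ 0.9062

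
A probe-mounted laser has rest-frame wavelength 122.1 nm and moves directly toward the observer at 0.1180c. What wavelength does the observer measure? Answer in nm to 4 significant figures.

Relativistic Doppler: λ_obs = λ_src √((1−β)/(1+β))
= 122.1 × √(0.882000/1.11800) = 122.1 × 0.888205 = 108.4 nm

λ_obs ≈ 108.4 nm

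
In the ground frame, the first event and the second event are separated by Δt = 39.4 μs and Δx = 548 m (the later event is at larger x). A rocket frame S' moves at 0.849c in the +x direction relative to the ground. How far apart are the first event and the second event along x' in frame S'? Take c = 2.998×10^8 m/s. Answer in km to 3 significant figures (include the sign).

γ = 1/√(1 − 0.849²) = 1.8925
Δx' = γ(Δx − vΔt) = 1.8925 × (548 m − 0.849×(2.998×10^8 m/s)×39.4×10^-6 s)
= 1.8925 × (-9480.5 m) = -17.9 km

Δx' ≈ -17.9 km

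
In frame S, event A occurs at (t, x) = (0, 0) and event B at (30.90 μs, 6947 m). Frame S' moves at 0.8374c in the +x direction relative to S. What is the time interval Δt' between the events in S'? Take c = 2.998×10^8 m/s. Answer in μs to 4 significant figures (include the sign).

Δt' ≈ 21.03 μs

γ = 1/√(1 − 0.8374²) = 1.82952
Δt' = γ(Δt − vΔx/c²) = 1.82952 × (30.90 μs − 0.8374×6947 m / (2.998×10^8 m/s))
= 1.82952 × (11.4957 μs) = 21.03 μs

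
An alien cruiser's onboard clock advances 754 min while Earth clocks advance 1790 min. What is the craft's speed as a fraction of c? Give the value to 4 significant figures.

γ = Δt/τ₀ = 1790/754 = 2.37401
β = √(1 − 1/γ²) = √(1 − 1/2.37401²) = 0.9070

β ≈ 0.9070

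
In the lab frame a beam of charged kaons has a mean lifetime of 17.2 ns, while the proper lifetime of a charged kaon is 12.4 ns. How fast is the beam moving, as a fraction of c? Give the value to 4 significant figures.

β ≈ 0.6930

γ = Δt/τ₀ = 17.2/12.4 = 1.38710
β = √(1 − 1/γ²) = √(1 − 1/1.38710²) = 0.6930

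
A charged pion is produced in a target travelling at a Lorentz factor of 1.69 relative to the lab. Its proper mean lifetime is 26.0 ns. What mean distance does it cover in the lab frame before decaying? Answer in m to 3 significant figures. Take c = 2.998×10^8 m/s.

d ≈ 10.6 m

β = √(1 − 1/γ²) = √(1 − 1/1.69²) = 0.80615
Dilated lifetime: Δt = γτ₀ = 1.69 × 26.0 ns = 43.940 ns
d = vΔt = 0.80615c × 43.940 ns = 2.4168×10^8 m/s × 4.3940×10^-8 s = 10.6 m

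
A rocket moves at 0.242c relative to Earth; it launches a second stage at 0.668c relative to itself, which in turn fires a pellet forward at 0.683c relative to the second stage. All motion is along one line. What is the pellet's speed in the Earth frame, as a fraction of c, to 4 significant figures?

u ≈ 0.9553c

Compose boost 2: (0.668 + 0.242)/(1 + 0.668×0.242) = 0.9100/1.16166 = 0.783364
Compose boost 3: (0.683 + 0.783364)/(1 + 0.683×0.783364) = 1.46636/1.53504 = 0.9553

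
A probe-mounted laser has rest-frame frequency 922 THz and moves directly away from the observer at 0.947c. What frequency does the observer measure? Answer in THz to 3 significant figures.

f_obs ≈ 152 THz

Relativistic Doppler: f_obs = f_src √((1−β)/(1+β))
= 922 × √(0.053000/1.9470) = 922 × 0.16499 = 152 THz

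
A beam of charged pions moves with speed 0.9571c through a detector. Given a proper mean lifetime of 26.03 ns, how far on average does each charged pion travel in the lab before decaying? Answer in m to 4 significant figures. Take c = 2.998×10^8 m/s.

γ = 1/√(1 − 0.9571²) = 3.45116
Dilated lifetime: Δt = γτ₀ = 3.45116 × 26.03 ns = 89.8336 ns
d = vΔt = 0.9571c × 89.8336 ns = 2.86939×10^8 m/s × 8.98336×10^-8 s = 25.78 m

d ≈ 25.78 m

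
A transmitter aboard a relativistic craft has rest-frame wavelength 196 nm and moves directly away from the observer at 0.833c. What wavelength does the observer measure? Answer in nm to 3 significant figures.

λ_obs ≈ 649 nm

Relativistic Doppler: λ_obs = λ_src √((1+β)/(1−β))
= 196 × √(1.8330/0.16700) = 196 × 3.3130 = 649 nm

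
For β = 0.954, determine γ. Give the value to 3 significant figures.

γ = 1/√(1 − β²) = 1/√(1 − 0.954²) = 1/√(0.089884) = 3.34

γ ≈ 3.34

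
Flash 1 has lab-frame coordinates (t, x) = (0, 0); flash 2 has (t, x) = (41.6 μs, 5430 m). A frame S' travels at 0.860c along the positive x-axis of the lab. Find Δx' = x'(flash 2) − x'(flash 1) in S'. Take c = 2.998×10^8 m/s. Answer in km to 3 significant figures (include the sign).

Δx' ≈ -10.4 km

γ = 1/√(1 − 0.860²) = 1.9597
Δx' = γ(Δx − vΔt) = 1.9597 × (5430 m − 0.860×(2.998×10^8 m/s)×41.6×10^-6 s)
= 1.9597 × (-5295.6 m) = -10.4 km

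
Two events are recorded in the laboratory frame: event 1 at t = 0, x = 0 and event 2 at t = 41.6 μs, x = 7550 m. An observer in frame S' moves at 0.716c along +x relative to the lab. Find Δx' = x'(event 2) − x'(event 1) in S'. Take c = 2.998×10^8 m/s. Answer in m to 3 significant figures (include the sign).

γ = 1/√(1 − 0.716²) = 1.4325
Δx' = γ(Δx − vΔt) = 1.4325 × (7550 m − 0.716×(2.998×10^8 m/s)×41.6×10^-6 s)
= 1.4325 × (-1379.7 m) = -1980 m

Δx' ≈ -1980 m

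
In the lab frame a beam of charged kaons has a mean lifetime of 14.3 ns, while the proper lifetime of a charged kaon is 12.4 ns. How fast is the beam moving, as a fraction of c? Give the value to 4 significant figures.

γ = Δt/τ₀ = 14.3/12.4 = 1.15323
β = √(1 − 1/γ²) = √(1 − 1/1.15323²) = 0.4981

β ≈ 0.4981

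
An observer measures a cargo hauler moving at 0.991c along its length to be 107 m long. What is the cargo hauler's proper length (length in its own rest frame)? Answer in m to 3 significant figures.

γ = 1/√(1 − 0.991²) = 7.4704
L₀ = γL = 7.4704 × 107 = 799 m

L₀ ≈ 799 m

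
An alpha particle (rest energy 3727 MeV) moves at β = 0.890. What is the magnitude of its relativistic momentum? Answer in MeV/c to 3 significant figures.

p ≈ 7270 MeV/c

γ = 1/√(1 − 0.890²) = 2.1932
p = γβm₀c = 2.1932 × 0.890 × 3727 MeV/c = 7270 MeV/c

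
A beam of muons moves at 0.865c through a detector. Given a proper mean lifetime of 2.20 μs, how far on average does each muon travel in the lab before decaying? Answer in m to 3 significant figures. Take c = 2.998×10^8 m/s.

d ≈ 1140 m

γ = 1/√(1 − 0.865²) = 1.9929
Dilated lifetime: Δt = γτ₀ = 1.9929 × 2.20 μs = 4.3845 μs
d = vΔt = 0.865c × 4.3845 μs = 2.5933×10^8 m/s × 4.3845×10^-6 s = 1140 m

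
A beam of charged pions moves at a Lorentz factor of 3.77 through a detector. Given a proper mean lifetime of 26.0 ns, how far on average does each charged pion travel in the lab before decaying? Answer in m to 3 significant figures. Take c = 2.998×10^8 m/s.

β = √(1 − 1/γ²) = √(1 − 1/3.77²) = 0.96418
Dilated lifetime: Δt = γτ₀ = 3.77 × 26.0 ns = 98.020 ns
d = vΔt = 0.96418c × 98.020 ns = 2.8906×10^8 m/s × 9.8020×10^-8 s = 28.3 m

d ≈ 28.3 m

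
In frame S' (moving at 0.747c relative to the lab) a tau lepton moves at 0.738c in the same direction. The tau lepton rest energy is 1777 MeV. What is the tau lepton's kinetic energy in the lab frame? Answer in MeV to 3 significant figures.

K ≈ 4370 MeV

u_lab = (0.738 + 0.747)/(1 + 0.738×0.747) = 0.957270
γ = 1/√(1 − 0.957270²) = 3.4579
K = (γ − 1)m₀c² = (3.4579 − 1) × 1777 = 2.4579 × 1777 = 4370 MeV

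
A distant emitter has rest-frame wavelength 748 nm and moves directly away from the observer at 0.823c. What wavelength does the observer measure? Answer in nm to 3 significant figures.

λ_obs ≈ 2400 nm

Relativistic Doppler: λ_obs = λ_src √((1+β)/(1−β))
= 748 × √(1.8230/0.17700) = 748 × 3.2093 = 2400 nm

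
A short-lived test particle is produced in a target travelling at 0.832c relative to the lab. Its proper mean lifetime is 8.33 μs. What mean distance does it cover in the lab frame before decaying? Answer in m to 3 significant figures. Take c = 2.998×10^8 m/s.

d ≈ 3750 m

γ = 1/√(1 − 0.832²) = 1.8025
Dilated lifetime: Δt = γτ₀ = 1.8025 × 8.33 μs = 15.015 μs
d = vΔt = 0.832c × 15.015 μs = 2.4943×10^8 m/s × 1.5015×10^-5 s = 3750 m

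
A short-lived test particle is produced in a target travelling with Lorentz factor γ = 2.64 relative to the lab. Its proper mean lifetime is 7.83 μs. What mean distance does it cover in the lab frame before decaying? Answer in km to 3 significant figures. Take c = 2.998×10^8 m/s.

β = √(1 − 1/γ²) = √(1 − 1/2.64²) = 0.92548
Dilated lifetime: Δt = γτ₀ = 2.64 × 7.83 μs = 20.671 μs
d = vΔt = 0.92548c × 20.671 μs = 2.7746×10^8 m/s × 2.0671×10^-5 s = 5.74 km

d ≈ 5.74 km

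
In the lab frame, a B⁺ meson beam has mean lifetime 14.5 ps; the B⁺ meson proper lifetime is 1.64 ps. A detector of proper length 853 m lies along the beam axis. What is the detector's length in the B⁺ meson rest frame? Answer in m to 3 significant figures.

L ≈ 96.5 m

Time dilation ⇒ γ = Δt/τ₀ = 14.5/1.64 = 8.8415
Length contraction: L = L₀/γ = 853/8.8415 = 96.5 m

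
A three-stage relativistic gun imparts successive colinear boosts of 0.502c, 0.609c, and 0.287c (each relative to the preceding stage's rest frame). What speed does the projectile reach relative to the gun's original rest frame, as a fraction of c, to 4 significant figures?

u ≈ 0.9145c

Compose boost 2: (0.609 + 0.502)/(1 + 0.609×0.502) = 1.111/1.30572 = 0.850873
Compose boost 3: (0.287 + 0.850873)/(1 + 0.287×0.850873) = 1.13787/1.24420 = 0.9145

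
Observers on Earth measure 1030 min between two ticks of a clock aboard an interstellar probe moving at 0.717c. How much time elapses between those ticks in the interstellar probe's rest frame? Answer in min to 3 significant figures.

τ₀ ≈ 718 min

γ = 1/√(1 − 0.717²) = 1.4346
Proper time: τ₀ = Δt/γ = 1030/1.4346 = 718 min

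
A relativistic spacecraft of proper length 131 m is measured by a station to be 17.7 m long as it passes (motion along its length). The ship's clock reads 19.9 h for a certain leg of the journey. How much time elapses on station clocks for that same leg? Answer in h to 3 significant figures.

Δt ≈ 147 h

Length contraction ⇒ γ = L₀/L = 131/17.7 = 7.4011
Time dilation: Δt = γτ₀ = 7.4011 × 19.9 h = 147 h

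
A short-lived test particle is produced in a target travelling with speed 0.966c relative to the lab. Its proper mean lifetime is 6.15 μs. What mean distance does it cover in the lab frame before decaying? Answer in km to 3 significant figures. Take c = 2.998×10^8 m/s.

γ = 1/√(1 − 0.966²) = 3.8678
Dilated lifetime: Δt = γτ₀ = 3.8678 × 6.15 μs = 23.787 μs
d = vΔt = 0.966c × 23.787 μs = 2.8961×10^8 m/s × 2.3787×10^-5 s = 6.89 km

d ≈ 6.89 km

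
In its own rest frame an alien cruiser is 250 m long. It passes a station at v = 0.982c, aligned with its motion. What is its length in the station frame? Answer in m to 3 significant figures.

γ = 1/√(1 − 0.982²) = 5.2943
Length contraction: L = L₀/γ = 250/5.2943 = 47.2 m

L ≈ 47.2 m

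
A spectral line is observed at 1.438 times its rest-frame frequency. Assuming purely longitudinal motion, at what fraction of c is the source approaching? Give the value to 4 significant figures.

β ≈ 0.3481

f_obs/f_src = √((1+β)/(1−β)) = 1.438  ⇒  (1+β)/(1−β) = 2.06784
β = |1 − D²|/(1 + D²) = |1 − 2.06784|/(1 + 2.06784) = 0.3481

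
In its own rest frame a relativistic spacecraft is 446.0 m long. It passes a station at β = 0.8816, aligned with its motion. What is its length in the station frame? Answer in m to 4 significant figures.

L ≈ 210.5 m

γ = 1/√(1 − 0.8816²) = 2.11866
Length contraction: L = L₀/γ = 446.0/2.11866 = 210.5 m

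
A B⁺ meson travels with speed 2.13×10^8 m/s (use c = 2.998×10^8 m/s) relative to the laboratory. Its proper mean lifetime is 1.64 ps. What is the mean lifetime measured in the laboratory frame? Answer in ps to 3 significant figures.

Δt ≈ 2.33 ps

β = v/c = 2.13×10^8 / 2.998×10^8 = 0.71047
γ = 1/√(1 − 0.71047²) = 1.4210
Time dilation: Δt = γτ₀ = 1.4210 × 1.64 ps = 2.33 ps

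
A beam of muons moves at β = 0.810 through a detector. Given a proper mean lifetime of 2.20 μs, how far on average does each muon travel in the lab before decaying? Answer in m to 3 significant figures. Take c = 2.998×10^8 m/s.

d ≈ 911 m

γ = 1/√(1 − 0.810²) = 1.7052
Dilated lifetime: Δt = γτ₀ = 1.7052 × 2.20 μs = 3.7515 μs
d = vΔt = 0.810c × 3.7515 μs = 2.4284×10^8 m/s × 3.7515×10^-6 s = 911 m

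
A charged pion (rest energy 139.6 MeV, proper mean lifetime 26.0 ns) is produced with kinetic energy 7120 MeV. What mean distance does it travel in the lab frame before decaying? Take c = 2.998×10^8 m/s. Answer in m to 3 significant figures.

γ = 1 + K/(m₀c²) = 1 + 7120/139.6 = 52.003
β = √(1 − 1/γ²) = 0.99982
Dilated lifetime: γτ₀ = 52.003 × 26.0 ns = 1352.1 ns
d = βc·γτ₀ = 0.99982 × (2.998×10^8 m/s) × 1.3521×10^-6 s = 405 m

d ≈ 405 m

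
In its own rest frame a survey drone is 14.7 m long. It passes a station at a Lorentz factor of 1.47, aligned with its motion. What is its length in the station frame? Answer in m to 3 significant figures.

L ≈ 10.0 m

γ = 1.47 (given)
Length contraction: L = L₀/γ = 14.7/1.47 = 10.0 m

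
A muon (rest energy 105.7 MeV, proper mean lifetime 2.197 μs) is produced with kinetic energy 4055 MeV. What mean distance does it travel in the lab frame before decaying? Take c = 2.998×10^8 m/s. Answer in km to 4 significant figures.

d ≈ 25.92 km

γ = 1 + K/(m₀c²) = 1 + 4055/105.7 = 39.3633
β = √(1 − 1/γ²) = 0.999677
Dilated lifetime: γτ₀ = 39.3633 × 2.197 μs = 86.4812 μs
d = βc·γτ₀ = 0.999677 × (2.998×10^8 m/s) × 8.64812×10^-5 s = 25.92 km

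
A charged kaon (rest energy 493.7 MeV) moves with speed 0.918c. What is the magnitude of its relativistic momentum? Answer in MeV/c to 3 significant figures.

γ = 1/√(1 − 0.918²) = 2.5216
p = γβm₀c = 2.5216 × 0.918 × 493.7 MeV/c = 1140 MeV/c

p ≈ 1140 MeV/c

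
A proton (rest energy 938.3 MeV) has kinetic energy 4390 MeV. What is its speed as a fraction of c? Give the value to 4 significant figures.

γ = 1 + K/(m₀c²) = 1 + 4390/938.3 = 5.67867
β = √(1 − 1/γ²) = 0.9844

β ≈ 0.9844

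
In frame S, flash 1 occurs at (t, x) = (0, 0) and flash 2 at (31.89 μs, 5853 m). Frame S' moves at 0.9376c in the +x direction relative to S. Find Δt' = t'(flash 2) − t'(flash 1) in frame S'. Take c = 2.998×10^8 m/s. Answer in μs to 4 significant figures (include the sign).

γ = 1/√(1 − 0.9376²) = 2.87591
Δt' = γ(Δt − vΔx/c²) = 2.87591 × (31.89 μs − 0.9376×5853 m / (2.998×10^8 m/s))
= 2.87591 × (13.5852 μs) = 39.07 μs

Δt' ≈ 39.07 μs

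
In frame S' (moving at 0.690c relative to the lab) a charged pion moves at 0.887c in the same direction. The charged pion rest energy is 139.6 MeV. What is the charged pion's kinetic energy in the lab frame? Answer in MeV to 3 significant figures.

K ≈ 534 MeV

u_lab = (0.887 + 0.690)/(1 + 0.887×0.690) = 0.978270
γ = 1/√(1 − 0.978270²) = 4.8231
K = (γ − 1)m₀c² = (4.8231 − 1) × 139.6 = 3.8231 × 139.6 = 534 MeV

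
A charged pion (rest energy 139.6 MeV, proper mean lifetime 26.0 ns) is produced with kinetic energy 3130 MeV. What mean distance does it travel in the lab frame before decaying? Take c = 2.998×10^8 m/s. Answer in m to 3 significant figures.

γ = 1 + K/(m₀c²) = 1 + 3130/139.6 = 23.421
β = √(1 − 1/γ²) = 0.99909
Dilated lifetime: γτ₀ = 23.421 × 26.0 ns = 608.95 ns
d = βc·γτ₀ = 0.99909 × (2.998×10^8 m/s) × 6.0895×10^-7 s = 182 m

d ≈ 182 m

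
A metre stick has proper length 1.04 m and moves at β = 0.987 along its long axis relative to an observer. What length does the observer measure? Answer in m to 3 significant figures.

γ = 1/√(1 − 0.987²) = 6.2220
Length contraction: L = L₀/γ = 1.04/6.2220 = 0.167 m

L ≈ 0.167 m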